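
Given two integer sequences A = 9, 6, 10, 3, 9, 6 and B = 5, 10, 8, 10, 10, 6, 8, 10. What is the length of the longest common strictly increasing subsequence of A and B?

For each value that appears in both, track the longest common increasing run ending there.
The best achievable length is 2; one witness is 6, 10 (A-positions 2,3, B-positions 6,8).

2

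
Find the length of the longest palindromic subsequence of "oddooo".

4

One longest palindromic subsequence is oooo (positions 1,4,5,6); it reads the same forward and backward, and the interval DP gives dp[1][6] = 4.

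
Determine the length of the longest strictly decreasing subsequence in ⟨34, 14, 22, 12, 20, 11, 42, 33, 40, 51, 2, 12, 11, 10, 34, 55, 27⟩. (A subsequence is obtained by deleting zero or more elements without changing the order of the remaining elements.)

6

Let dp[i] be the longest decreasing subsequence ending at position i. Then dp = [1, 2, 2, 3, 3, 4, 1, 2, 2, 1, 5, 4, 5, 6, 3, 1, 4].
The maximum is 6; one witness is 34, 22, 20, 12, 11, 10 at positions 1,3,5,12,13,14.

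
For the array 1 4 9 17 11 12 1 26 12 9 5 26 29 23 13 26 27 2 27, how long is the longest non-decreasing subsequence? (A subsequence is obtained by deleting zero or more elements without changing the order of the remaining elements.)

One longest non-decreasing subsequence is 1, 4, 9, 11, 12, 26, 26, 26, 27, 27 (positions 1,2,3,5,6,8,12,16,17,19), of length 10; no longer one exists.

10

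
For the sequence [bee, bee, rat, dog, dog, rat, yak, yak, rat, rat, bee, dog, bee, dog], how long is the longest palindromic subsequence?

One longest palindromic subsequence is bee bee rat rat yak yak rat rat bee bee (positions 1,2,3,6,7,8,9,10,11,13); it reads the same forward and backward, and the interval DP gives dp[1][14] = 10.

10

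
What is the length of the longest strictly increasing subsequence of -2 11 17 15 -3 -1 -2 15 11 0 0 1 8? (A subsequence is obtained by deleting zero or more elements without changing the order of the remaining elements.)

Scanning left to right, the best length ending at each element is: -2→1, 11→2, 17→3, 15→3, -3→1, -1→2, -2→2, 15→3, 11→3, 0→3, 0→3, 1→4, 8→5.
So the longest increasing subsequence has length 5, e.g. -2, -1, 0, 1, 8.

5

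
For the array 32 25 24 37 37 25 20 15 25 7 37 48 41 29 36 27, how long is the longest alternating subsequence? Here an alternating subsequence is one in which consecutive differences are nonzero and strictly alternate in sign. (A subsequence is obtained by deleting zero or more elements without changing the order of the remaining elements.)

A longest alternating subsequence is 32, 25, 37, 20, 25, 7, 37, 29, 36, 27 (positions 1,2,4,7,9,10,11,14,15,16); its 9 consecutive differences strictly alternate in sign, and length 10 is optimal.

10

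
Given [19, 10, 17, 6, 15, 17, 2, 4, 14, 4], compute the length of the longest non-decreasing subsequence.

3

One longest non-decreasing subsequence is 10, 17, 17 (positions 2,3,6), of length 3; no longer one exists.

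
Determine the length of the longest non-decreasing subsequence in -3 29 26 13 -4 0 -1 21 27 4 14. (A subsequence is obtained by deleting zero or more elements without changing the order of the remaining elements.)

Scanning left to right, the best length ending at each element is: -3→1, 29→2, 26→2, 13→2, -4→1, 0→2, -1→2, 21→3, 27→4, 4→3, 14→4.
So the longest non-decreasing subsequence has length 4, e.g. -3, 13, 21, 27.

4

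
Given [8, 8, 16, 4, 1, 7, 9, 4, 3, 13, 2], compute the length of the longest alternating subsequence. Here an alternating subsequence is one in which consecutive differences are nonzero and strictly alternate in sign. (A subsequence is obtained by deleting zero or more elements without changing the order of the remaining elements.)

7

Track the best alternating length ending on an up-step vs a down-step at each position: up/down = 1/1, 1/1, 2/1, 1/3, 1/3, 4/3, 4/3, 4/5, 4/5, 6/3, 4/7.
The maximum over both is 7; one such subsequence is 8, 16, 4, 7, 4, 13, 2.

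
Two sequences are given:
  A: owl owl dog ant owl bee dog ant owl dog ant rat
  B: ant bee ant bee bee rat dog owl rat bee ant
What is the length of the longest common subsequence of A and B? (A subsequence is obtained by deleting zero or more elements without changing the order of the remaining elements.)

5

Backtracking the LCS table gives one alignment: ant (A4,B3) → bee (A6,B5) → dog (A7,B7) → owl (A9,B8) → ant (A11,B11).
So the longest common subsequence has length 5.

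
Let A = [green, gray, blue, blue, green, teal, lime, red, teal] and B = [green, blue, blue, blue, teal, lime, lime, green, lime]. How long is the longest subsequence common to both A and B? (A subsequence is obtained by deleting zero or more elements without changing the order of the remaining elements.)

Backtracking the LCS table gives one alignment: green (A1,B1) → blue (A3,B3) → blue (A4,B4) → green (A5,B8) → lime (A7,B9).
So the longest common subsequence has length 5.

5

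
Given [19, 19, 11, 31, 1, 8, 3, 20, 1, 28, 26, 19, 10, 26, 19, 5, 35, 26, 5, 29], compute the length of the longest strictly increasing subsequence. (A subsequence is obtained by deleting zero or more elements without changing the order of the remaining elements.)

6

One longest increasing subsequence is 1, 8, 10, 19, 26, 29 (positions 5,6,13,15,18,20), of length 6; no longer one exists.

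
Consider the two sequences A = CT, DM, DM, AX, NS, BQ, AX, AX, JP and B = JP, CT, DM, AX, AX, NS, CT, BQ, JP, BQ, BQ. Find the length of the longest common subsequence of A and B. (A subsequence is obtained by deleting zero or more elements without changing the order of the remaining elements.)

Backtracking the LCS table gives one alignment: CT (A1,B2) → DM (A2,B3) → AX (A4,B5) → NS (A5,B6) → BQ (A6,B8) → JP (A9,B9).
So the longest common subsequence has length 6.

6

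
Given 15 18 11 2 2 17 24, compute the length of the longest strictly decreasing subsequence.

Scanning left to right, the best length ending at each element is: 15→1, 18→1, 11→2, 2→3, 2→3, 17→2, 24→1.
So the longest decreasing subsequence has length 3, e.g. 15, 11, 2.

3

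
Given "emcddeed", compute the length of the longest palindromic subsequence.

One longest palindromic subsequence is deed (positions 4,6,7,8); it reads the same forward and backward, and the interval DP gives dp[1][8] = 4.

4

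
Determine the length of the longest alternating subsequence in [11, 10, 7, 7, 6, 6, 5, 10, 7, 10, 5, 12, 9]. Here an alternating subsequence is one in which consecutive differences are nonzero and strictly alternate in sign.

A longest alternating subsequence is 11, 7, 10, 7, 10, 5, 12, 9 (positions 1,3,8,9,10,11,12,13); its 7 consecutive differences strictly alternate in sign, and length 8 is optimal.

8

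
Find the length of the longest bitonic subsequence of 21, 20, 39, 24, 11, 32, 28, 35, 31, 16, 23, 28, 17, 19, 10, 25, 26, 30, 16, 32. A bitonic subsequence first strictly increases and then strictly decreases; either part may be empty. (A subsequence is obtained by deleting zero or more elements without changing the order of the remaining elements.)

One longest bitonic subsequence is 21, 24, 32, 35, 31, 28, 26, 16 (positions 1,4,6,8,9,12,17,19): it rises to 35 then falls. Length 8 is optimal.

8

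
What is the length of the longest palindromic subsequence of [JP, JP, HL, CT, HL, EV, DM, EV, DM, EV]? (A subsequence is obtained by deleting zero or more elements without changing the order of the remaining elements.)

5

Using dp[i][j] = 2 + dp[i+1][j−1] if the ends match, else max(dp[i+1][j], dp[i][j−1]):
dp[1][10] = 5. A witness is EV DM EV DM EV at positions 6,7,8,9,10.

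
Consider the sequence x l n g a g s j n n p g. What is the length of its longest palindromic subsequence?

5

One longest palindromic subsequence is ngagn (positions 3,4,5,6,10); it reads the same forward and backward, and the interval DP gives dp[1][12] = 5.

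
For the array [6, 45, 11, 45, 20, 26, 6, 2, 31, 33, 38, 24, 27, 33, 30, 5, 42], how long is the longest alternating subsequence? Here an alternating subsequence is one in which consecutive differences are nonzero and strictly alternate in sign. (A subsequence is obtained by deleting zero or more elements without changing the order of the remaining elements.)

12

Track the best alternating length ending on an up-step vs a down-step at each position: up/down = 1/1, 2/1, 2/3, 4/1, 4/5, 6/5, 1/7, 1/7, 8/5, 8/5, 8/5, 8/9, 10/9, 10/9, 10/11, 8/11, 12/5.
The maximum over both is 12; one such subsequence is 6, 45, 11, 45, 20, 26, 6, 31, 24, 33, 30, 42.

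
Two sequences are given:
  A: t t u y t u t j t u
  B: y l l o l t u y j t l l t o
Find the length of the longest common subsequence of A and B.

Backtracking the LCS table gives one alignment: t (A2,B6) → u (A3,B7) → y (A4,B8) → t (A5,B10) → t (A7,B13).
So the longest common subsequence has length 5.

5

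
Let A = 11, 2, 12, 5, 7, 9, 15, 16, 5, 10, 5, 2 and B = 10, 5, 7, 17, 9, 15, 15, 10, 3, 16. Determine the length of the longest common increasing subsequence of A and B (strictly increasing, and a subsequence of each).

5

A longest common strictly increasing subsequence is 5, 7, 9, 15, 16 (length 5); it appears in order in both A and B, and no longer such subsequence exists.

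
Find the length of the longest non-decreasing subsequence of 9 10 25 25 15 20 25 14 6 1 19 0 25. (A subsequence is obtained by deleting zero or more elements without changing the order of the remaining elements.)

Scanning left to right, the best length ending at each element is: 9→1, 10→2, 25→3, 25→4, 15→3, 20→4, 25→5, 14→3, 6→1, 1→1, 19→4, 0→1, 25→6.
So the longest non-decreasing subsequence has length 6, e.g. 9, 10, 25, 25, 25, 25.

6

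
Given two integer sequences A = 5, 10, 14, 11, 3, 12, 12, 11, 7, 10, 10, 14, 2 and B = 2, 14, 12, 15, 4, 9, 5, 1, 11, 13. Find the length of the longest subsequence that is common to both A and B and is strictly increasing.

2

For each value that appears in both, track the longest common increasing run ending there.
The best achievable length is 2; one witness is 5, 11 (A-positions 1,4, B-positions 7,9).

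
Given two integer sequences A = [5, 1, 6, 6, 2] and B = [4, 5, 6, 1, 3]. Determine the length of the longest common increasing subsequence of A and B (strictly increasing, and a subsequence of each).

For each value that appears in both, track the longest common increasing run ending there.
The best achievable length is 2; one witness is 5, 6 (A-positions 1,3, B-positions 2,3).

2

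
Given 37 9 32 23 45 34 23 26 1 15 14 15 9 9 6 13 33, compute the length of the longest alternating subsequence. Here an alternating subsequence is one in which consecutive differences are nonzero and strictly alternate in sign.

13

Track the best alternating length ending on an up-step vs a down-step at each position: up/down = 1/1, 1/2, 3/2, 3/4, 5/1, 5/6, 3/6, 7/6, 1/8, 9/8, 9/10, 11/8, 9/12, 9/12, 9/12, 13/12, 13/6.
The maximum over both is 13; one such subsequence is 37, 9, 32, 23, 45, 23, 26, 1, 15, 14, 15, 9, 13.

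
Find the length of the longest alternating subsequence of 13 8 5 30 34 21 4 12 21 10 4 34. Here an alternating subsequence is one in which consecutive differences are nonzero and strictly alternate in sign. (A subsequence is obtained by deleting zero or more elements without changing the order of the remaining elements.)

Track the best alternating length ending on an up-step vs a down-step at each position: up/down = 1/1, 1/2, 1/2, 3/1, 3/1, 3/4, 1/4, 5/4, 5/4, 5/6, 1/6, 7/1.
The maximum over both is 7; one such subsequence is 13, 8, 30, 4, 12, 10, 34.

7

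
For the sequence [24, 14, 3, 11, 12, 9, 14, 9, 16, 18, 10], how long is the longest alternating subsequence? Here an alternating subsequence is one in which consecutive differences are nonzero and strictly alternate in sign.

8

Track the best alternating length ending on an up-step vs a down-step at each position: up/down = 1/1, 1/2, 1/2, 3/2, 3/2, 3/4, 5/2, 3/6, 7/2, 7/2, 7/8.
The maximum over both is 8; one such subsequence is 24, 3, 11, 9, 14, 9, 16, 10.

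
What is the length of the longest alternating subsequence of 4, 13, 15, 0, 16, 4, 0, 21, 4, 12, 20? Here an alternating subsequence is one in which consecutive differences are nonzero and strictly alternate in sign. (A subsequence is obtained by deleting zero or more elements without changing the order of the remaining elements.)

Track the best alternating length ending on an up-step vs a down-step at each position: up/down = 1/1, 2/1, 2/1, 1/3, 4/1, 4/5, 1/5, 6/1, 6/7, 8/7, 8/7.
The maximum over both is 8; one such subsequence is 4, 13, 0, 16, 4, 21, 4, 12.

8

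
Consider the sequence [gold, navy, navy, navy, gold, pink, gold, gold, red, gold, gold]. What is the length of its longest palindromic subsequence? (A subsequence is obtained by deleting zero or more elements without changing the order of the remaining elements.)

One longest palindromic subsequence is gold gold gold gold gold gold (positions 1,5,7,8,10,11); it reads the same forward and backward, and the interval DP gives dp[1][11] = 6.

6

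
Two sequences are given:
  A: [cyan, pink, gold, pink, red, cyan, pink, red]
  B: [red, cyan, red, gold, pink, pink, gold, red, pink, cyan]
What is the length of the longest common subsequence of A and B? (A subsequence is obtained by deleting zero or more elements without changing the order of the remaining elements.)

A longest common subsequence is cyan, pink, gold, pink, cyan (length 5); the LCS DP confirms no longer common subsequence exists.

5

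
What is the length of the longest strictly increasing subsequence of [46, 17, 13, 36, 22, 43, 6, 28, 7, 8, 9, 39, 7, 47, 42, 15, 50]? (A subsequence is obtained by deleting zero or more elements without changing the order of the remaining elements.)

Scanning left to right, the best length ending at each element is: 46→1, 17→1, 13→1, 36→2, 22→2, 43→3, 6→1, 28→3, 7→2, 8→3, 9→4, 39→5, 7→2, 47→6, 42→6, 15→5, 50→7.
So the longest increasing subsequence has length 7, e.g. 6, 7, 8, 9, 39, 47, 50.

7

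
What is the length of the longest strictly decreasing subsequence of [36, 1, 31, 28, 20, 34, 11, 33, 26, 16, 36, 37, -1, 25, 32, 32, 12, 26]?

Let dp[i] be the longest decreasing subsequence ending at position i. Then dp = [1, 2, 2, 3, 4, 2, 5, 3, 4, 5, 1, 1, 6, 5, 4, 4, 6, 5].
The maximum is 6; one witness is 36, 31, 28, 20, 11, -1 at positions 1,3,4,5,7,13.

6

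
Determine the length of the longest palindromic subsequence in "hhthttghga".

Using dp[i][j] = 2 + dp[i+1][j−1] if the ends match, else max(dp[i+1][j], dp[i][j−1]):
dp[1][10] = 5. A witness is httth at positions 2,3,5,6,8.

5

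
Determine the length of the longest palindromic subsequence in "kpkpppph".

One longest palindromic subsequence is ppppp (positions 2,4,5,6,7); it reads the same forward and backward, and the interval DP gives dp[1][8] = 5.

5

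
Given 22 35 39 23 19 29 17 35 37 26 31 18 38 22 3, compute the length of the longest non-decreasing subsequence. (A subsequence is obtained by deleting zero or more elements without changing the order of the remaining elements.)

One longest non-decreasing subsequence is 22, 23, 29, 35, 37, 38 (positions 1,4,6,8,9,13), of length 6; no longer one exists.

6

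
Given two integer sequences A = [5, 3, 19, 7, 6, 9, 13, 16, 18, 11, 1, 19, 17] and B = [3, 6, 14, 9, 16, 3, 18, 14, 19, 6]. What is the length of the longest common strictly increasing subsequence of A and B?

6

For each value that appears in both, track the longest common increasing run ending there.
The best achievable length is 6; one witness is 3, 6, 9, 16, 18, 19 (A-positions 2,5,6,8,9,12, B-positions 1,2,4,5,7,9).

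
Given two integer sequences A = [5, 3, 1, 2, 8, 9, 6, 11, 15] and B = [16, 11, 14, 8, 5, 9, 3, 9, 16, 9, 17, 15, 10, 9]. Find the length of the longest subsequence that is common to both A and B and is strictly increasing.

A longest common strictly increasing subsequence is 8, 9, 15 (length 3); it appears in order in both A and B, and no longer such subsequence exists.

3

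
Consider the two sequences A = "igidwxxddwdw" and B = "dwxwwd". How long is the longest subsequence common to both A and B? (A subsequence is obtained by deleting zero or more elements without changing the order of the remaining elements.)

Backtracking the LCS table gives one alignment: d (A4,B1) → w (A5,B2) → x (A6,B3) → w (A10,B5) → d (A11,B6).
So the longest common subsequence has length 5.

5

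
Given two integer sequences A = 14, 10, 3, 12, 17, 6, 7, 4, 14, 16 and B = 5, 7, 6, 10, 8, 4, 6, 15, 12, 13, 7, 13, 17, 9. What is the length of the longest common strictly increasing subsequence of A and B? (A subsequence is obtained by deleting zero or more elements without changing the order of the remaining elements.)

3

A longest common strictly increasing subsequence is 10, 12, 17 (length 3); it appears in order in both A and B, and no longer such subsequence exists.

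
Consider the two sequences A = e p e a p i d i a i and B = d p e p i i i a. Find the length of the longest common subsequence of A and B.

6

A longest common subsequence is pepiia (length 6); the LCS DP confirms no longer common subsequence exists.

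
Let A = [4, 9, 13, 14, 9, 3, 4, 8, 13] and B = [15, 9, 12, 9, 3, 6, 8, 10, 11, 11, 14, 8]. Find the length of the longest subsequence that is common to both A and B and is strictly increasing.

For each value that appears in both, track the longest common increasing run ending there.
The best achievable length is 2; one witness is 3, 8 (A-positions 6,8, B-positions 5,7).

2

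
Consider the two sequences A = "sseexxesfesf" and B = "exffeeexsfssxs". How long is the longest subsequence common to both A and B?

A longest common subsequence is eexsfs (length 6); the LCS DP confirms no longer common subsequence exists.

6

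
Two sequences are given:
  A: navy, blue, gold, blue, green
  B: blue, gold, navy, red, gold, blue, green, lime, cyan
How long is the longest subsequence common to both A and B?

4

Backtracking the LCS table gives one alignment: navy (A1,B3) → gold (A3,B5) → blue (A4,B6) → green (A5,B7).
So the longest common subsequence has length 4.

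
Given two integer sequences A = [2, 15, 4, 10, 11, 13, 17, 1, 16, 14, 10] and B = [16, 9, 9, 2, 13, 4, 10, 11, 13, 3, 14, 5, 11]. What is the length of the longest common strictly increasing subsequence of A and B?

A longest common strictly increasing subsequence is 2, 4, 10, 11, 13, 14 (length 6); it appears in order in both A and B, and no longer such subsequence exists.

6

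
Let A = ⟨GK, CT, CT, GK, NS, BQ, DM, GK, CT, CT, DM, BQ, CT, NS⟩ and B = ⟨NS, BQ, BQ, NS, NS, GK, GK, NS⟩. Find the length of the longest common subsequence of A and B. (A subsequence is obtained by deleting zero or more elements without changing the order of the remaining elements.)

Backtracking the LCS table gives one alignment: NS (A5,B1) → BQ (A6,B3) → GK (A8,B7) → NS (A14,B8).
So the longest common subsequence has length 4.

4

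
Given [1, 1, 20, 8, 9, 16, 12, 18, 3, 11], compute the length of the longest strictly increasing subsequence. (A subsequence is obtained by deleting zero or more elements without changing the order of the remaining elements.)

Scanning left to right, the best length ending at each element is: 1→1, 1→1, 20→2, 8→2, 9→3, 16→4, 12→4, 18→5, 3→2, 11→4.
So the longest increasing subsequence has length 5, e.g. 1, 8, 9, 16, 18.

5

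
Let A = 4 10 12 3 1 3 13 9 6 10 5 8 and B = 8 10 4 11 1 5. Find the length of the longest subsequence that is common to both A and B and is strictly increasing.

A longest common strictly increasing subsequence is 4, 5 (length 2); it appears in order in both A and B, and no longer such subsequence exists.

2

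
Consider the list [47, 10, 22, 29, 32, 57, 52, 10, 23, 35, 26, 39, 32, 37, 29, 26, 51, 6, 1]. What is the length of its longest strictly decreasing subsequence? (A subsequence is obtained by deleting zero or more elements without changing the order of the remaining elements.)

8

Scanning left to right, the best length ending at each element is: 47→1, 10→2, 22→2, 29→2, 32→2, 57→1, 52→2, 10→3, 23→3, 35→3, 26→4, 39→3, 32→4, 37→4, 29→5, 26→6, 51→3, 6→7, 1→8.
So the longest decreasing subsequence has length 8, e.g. 57, 52, 35, 32, 29, 26, 6, 1.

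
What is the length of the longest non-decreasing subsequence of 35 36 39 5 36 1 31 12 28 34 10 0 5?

One longest non-decreasing subsequence is 5, 12, 28, 34 (positions 4,8,9,10), of length 4; no longer one exists.

4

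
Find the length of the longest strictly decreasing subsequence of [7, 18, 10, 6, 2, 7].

4

One longest decreasing subsequence is 18, 10, 6, 2 (positions 2,3,4,5), of length 4; no longer one exists.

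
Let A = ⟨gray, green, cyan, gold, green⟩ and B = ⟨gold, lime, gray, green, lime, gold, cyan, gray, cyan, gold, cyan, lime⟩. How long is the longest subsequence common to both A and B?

4

A longest common subsequence is gray, green, cyan, gold (length 4); the LCS DP confirms no longer common subsequence exists.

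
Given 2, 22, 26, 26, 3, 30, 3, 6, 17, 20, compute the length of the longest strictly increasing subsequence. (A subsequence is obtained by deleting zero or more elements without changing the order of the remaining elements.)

Let dp[i] be the longest increasing subsequence ending at position i. Then dp = [1, 2, 3, 3, 2, 4, 2, 3, 4, 5].
The maximum is 5; one witness is 2, 3, 6, 17, 20 at positions 1,5,8,9,10.

5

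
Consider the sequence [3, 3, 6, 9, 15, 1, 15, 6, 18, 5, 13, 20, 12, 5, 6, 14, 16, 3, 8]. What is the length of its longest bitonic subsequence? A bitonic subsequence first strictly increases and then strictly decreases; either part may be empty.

Let inc[i] be the LIS ending at i and dec[i] the longest strictly decreasing subsequence starting at i. inc = [1, 1, 2, 3, 4, 1, 4, 2, 5, 2, 4, 6, 4, 2, 3, 5, 6, 2, 4], dec = [2, 2, 3, 4, 5, 1, 5, 3, 5, 2, 4, 4, 3, 2, 2, 2, 2, 1, 1].
max_i inc[i]+dec[i]−1 = 9, with one witness 3, 6, 9, 15, 18, 13, 12, 6, 3.

9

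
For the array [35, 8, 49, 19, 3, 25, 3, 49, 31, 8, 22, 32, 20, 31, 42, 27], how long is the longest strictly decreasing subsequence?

One longest decreasing subsequence is 35, 25, 22, 20 (positions 1,6,11,13), of length 4; no longer one exists.

4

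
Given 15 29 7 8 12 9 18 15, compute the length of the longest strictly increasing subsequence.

4

Scanning left to right, the best length ending at each element is: 15→1, 29→2, 7→1, 8→2, 12→3, 9→3, 18→4, 15→4.
So the longest increasing subsequence has length 4, e.g. 7, 8, 12, 18.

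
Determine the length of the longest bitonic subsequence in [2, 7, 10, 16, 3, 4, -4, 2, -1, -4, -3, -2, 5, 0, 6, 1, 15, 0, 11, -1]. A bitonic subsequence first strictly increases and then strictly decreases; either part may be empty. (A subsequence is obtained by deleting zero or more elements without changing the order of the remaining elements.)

One longest bitonic subsequence is 2, 7, 10, 16, 4, 2, 1, 0, -1 (positions 1,2,3,4,6,8,16,18,20): it rises to 16 then falls. Length 9 is optimal.

9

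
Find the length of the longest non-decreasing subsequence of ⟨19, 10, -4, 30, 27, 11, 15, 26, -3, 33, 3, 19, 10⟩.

5

One longest non-decreasing subsequence is 10, 11, 15, 26, 33 (positions 2,6,7,8,10), of length 5; no longer one exists.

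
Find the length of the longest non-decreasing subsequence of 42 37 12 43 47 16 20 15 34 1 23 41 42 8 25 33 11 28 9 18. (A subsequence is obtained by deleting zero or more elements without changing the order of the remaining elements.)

6

One longest non-decreasing subsequence is 12, 16, 20, 34, 41, 42 (positions 3,6,7,9,12,13), of length 6; no longer one exists.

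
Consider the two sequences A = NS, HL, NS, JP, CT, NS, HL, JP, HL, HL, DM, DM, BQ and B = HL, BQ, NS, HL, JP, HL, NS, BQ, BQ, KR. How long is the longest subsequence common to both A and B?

6

A longest common subsequence is HL, NS, HL, JP, HL, BQ (length 6); the LCS DP confirms no longer common subsequence exists.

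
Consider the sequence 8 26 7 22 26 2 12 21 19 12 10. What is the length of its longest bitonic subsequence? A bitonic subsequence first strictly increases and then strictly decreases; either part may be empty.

7

One longest bitonic subsequence is 8, 26, 22, 21, 19, 12, 10 (positions 1,2,4,8,9,10,11): it rises to 26 then falls. Length 7 is optimal.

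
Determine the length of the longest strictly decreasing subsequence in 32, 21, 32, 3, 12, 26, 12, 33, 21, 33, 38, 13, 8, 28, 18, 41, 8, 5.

Let dp[i] be the longest decreasing subsequence ending at position i. Then dp = [1, 2, 1, 3, 3, 2, 3, 1, 3, 1, 1, 4, 5, 2, 4, 1, 5, 6].
The maximum is 6; one witness is 32, 26, 21, 13, 8, 5 at positions 1,6,9,12,13,18.

6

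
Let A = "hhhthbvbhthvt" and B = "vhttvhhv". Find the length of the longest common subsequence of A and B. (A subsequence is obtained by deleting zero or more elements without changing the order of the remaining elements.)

6

Backtracking the LCS table gives one alignment: h (A1,B2) → t (A4,B4) → v (A7,B5) → h (A9,B6) → h (A11,B7) → v (A12,B8).
So the longest common subsequence has length 6.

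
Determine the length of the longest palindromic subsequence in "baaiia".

4

One longest palindromic subsequence is aiia (positions 2,4,5,6); it reads the same forward and backward, and the interval DP gives dp[1][6] = 4.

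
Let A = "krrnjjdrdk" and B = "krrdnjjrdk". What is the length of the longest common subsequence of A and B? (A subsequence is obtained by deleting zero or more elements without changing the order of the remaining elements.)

9

Backtracking the LCS table gives one alignment: k (A1,B1) → r (A2,B2) → r (A3,B3) → n (A4,B5) → j (A5,B6) → j (A6,B7) → r (A8,B8) → d (A9,B9) → k (A10,B10).
So the longest common subsequence has length 9.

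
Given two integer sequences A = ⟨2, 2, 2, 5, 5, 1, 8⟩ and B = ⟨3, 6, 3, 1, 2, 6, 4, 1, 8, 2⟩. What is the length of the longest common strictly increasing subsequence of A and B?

For each value that appears in both, track the longest common increasing run ending there.
The best achievable length is 2; one witness is 1, 8 (A-positions 6,7, B-positions 4,9).

2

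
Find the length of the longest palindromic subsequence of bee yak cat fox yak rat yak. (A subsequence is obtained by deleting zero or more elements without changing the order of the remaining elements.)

3

Using dp[i][j] = 2 + dp[i+1][j−1] if the ends match, else max(dp[i+1][j], dp[i][j−1]):
dp[1][7] = 3. A witness is yak rat yak at positions 2,6,7.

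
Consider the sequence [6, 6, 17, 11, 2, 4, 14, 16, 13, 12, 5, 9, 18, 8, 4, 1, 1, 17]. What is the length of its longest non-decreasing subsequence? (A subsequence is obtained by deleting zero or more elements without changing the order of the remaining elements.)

Let dp[i] be the longest non-decreasing subsequence ending at position i. Then dp = [1, 2, 3, 3, 1, 2, 4, 5, 4, 4, 3, 4, 6, 4, 3, 1, 2, 6].
The maximum is 6; one witness is 6, 6, 11, 14, 16, 18 at positions 1,2,4,7,8,13.

6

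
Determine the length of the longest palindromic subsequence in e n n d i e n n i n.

Using dp[i][j] = 2 + dp[i+1][j−1] if the ends match, else max(dp[i+1][j], dp[i][j−1]):
dp[1][10] = 6. A witness is ninnin at positions 2,5,7,8,9,10.

6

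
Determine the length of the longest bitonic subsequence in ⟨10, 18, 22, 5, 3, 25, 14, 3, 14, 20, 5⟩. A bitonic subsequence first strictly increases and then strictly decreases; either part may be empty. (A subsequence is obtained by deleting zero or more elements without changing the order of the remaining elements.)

6

One longest bitonic subsequence is 10, 18, 22, 25, 20, 5 (positions 1,2,3,6,10,11): it rises to 25 then falls. Length 6 is optimal.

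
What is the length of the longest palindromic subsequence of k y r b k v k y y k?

One longest palindromic subsequence is kykvkyk (positions 1,2,5,6,7,9,10); it reads the same forward and backward, and the interval DP gives dp[1][10] = 7.

7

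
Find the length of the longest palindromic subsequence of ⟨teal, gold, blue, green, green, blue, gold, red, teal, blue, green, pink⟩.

8

Using dp[i][j] = 2 + dp[i+1][j−1] if the ends match, else max(dp[i+1][j], dp[i][j−1]):
dp[1][12] = 8. A witness is teal gold blue green green blue gold teal at positions 1,2,3,4,5,6,7,9.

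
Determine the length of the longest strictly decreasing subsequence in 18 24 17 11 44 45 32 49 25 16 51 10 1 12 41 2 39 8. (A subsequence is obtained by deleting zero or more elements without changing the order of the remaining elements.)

6

Scanning left to right, the best length ending at each element is: 18→1, 24→1, 17→2, 11→3, 44→1, 45→1, 32→2, 49→1, 25→3, 16→4, 51→1, 10→5, 1→6, 12→5, 41→2, 2→6, 39→3, 8→6.
So the longest decreasing subsequence has length 6, e.g. 44, 32, 25, 16, 10, 1.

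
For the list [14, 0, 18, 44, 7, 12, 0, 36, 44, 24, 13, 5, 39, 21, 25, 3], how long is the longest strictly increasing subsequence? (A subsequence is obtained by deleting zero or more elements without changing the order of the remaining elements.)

6

One longest increasing subsequence is 0, 7, 12, 13, 21, 25 (positions 2,5,6,11,14,15), of length 6; no longer one exists.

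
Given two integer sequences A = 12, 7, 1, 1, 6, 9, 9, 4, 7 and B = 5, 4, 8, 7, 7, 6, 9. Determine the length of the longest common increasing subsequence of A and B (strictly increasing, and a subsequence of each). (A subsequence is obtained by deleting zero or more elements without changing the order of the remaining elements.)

A longest common strictly increasing subsequence is 4, 7 (length 2); it appears in order in both A and B, and no longer such subsequence exists.

2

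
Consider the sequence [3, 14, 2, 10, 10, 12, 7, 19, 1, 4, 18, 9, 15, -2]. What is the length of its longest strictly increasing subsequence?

4

Let dp[i] be the longest increasing subsequence ending at position i. Then dp = [1, 2, 1, 2, 2, 3, 2, 4, 1, 2, 4, 3, 4, 1].
The maximum is 4; one witness is 3, 10, 12, 19 at positions 1,4,6,8.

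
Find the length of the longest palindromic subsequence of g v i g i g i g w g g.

7

One longest palindromic subsequence is gggiggg (positions 1,4,6,7,8,10,11); it reads the same forward and backward, and the interval DP gives dp[1][11] = 7.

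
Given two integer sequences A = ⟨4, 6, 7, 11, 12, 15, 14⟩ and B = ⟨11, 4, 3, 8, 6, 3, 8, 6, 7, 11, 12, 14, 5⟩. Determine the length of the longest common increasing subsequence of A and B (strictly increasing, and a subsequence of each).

A longest common strictly increasing subsequence is 4, 6, 7, 11, 12, 14 (length 6); it appears in order in both A and B, and no longer such subsequence exists.

6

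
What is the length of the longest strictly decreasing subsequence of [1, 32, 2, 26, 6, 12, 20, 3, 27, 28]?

4

Let dp[i] be the longest decreasing subsequence ending at position i. Then dp = [1, 1, 2, 2, 3, 3, 3, 4, 2, 2].
The maximum is 4; one witness is 32, 26, 6, 3 at positions 2,4,5,8.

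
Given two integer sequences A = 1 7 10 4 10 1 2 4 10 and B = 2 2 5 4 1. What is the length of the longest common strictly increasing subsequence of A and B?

2

For each value that appears in both, track the longest common increasing run ending there.
The best achievable length is 2; one witness is 2, 4 (A-positions 7,8, B-positions 1,4).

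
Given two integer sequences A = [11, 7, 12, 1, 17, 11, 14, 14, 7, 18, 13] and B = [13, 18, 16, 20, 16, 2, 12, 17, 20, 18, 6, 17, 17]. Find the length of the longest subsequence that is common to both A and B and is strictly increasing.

For each value that appears in both, track the longest common increasing run ending there.
The best achievable length is 3; one witness is 12, 17, 18 (A-positions 3,5,10, B-positions 7,8,10).

3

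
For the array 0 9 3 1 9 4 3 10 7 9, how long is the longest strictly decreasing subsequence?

3

One longest decreasing subsequence is 9, 3, 1 (positions 2,3,4), of length 3; no longer one exists.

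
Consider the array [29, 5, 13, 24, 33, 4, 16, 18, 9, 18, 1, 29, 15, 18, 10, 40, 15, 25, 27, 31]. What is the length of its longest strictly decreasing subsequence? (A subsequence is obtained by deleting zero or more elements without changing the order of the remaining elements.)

5

Let dp[i] be the longest decreasing subsequence ending at position i. Then dp = [1, 2, 2, 2, 1, 3, 3, 3, 4, 3, 5, 2, 4, 3, 5, 1, 4, 3, 3, 2].
The maximum is 5; one witness is 29, 24, 16, 9, 1 at positions 1,4,7,9,11.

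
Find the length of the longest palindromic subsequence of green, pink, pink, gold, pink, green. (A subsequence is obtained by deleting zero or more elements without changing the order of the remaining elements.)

Using dp[i][j] = 2 + dp[i+1][j−1] if the ends match, else max(dp[i+1][j], dp[i][j−1]):
dp[1][6] = 5. A witness is green pink gold pink green at positions 1,2,4,5,6.

5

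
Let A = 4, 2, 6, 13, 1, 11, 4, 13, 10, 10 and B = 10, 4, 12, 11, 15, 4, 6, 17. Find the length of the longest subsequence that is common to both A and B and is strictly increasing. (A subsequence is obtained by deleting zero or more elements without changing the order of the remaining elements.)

A longest common strictly increasing subsequence is 4, 11 (length 2); it appears in order in both A and B, and no longer such subsequence exists.

2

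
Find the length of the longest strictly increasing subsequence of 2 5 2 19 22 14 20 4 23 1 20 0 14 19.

Let dp[i] be the longest increasing subsequence ending at position i. Then dp = [1, 2, 1, 3, 4, 3, 4, 2, 5, 1, 4, 1, 3, 4].
The maximum is 5; one witness is 2, 5, 19, 22, 23 at positions 1,2,4,5,9.

5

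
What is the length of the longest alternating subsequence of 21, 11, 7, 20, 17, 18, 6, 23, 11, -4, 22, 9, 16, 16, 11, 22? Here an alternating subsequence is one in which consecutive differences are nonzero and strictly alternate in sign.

13

A longest alternating subsequence is 21, 11, 20, 17, 18, 6, 23, 11, 22, 9, 16, 11, 22 (positions 1,2,4,5,6,7,8,9,11,12,13,15,16); its 12 consecutive differences strictly alternate in sign, and length 13 is optimal.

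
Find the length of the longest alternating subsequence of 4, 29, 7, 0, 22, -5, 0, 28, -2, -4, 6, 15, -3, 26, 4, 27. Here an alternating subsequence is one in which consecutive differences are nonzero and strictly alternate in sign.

Track the best alternating length ending on an up-step vs a down-step at each position: up/down = 1/1, 2/1, 2/3, 1/3, 4/3, 1/5, 6/5, 6/3, 6/7, 6/7, 8/7, 8/7, 8/9, 10/7, 10/11, 12/7.
The maximum over both is 12; one such subsequence is 4, 29, 7, 22, -5, 0, -2, 6, -3, 26, 4, 27.

12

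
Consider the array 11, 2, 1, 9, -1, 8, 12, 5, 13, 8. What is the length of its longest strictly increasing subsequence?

Let dp[i] be the longest increasing subsequence ending at position i. Then dp = [1, 1, 1, 2, 1, 2, 3, 2, 4, 3].
The maximum is 4; one witness is 2, 9, 12, 13 at positions 2,4,7,9.

4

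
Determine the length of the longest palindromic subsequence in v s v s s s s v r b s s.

8

One longest palindromic subsequence is svssssvs (positions 2,3,4,5,6,7,8,12); it reads the same forward and backward, and the interval DP gives dp[1][12] = 8.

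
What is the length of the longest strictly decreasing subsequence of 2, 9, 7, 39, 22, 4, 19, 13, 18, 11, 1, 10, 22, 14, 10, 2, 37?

7

Let dp[i] be the longest decreasing subsequence ending at position i. Then dp = [1, 1, 2, 1, 2, 3, 3, 4, 4, 5, 6, 6, 2, 5, 6, 7, 2].
The maximum is 7; one witness is 39, 22, 19, 13, 11, 10, 2 at positions 4,5,7,8,10,12,16.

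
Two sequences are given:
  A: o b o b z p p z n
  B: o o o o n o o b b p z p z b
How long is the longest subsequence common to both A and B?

6

Backtracking the LCS table gives one alignment: o (A1,B7) → b (A2,B8) → b (A4,B9) → z (A5,B11) → p (A7,B12) → z (A8,B13).
So the longest common subsequence has length 6.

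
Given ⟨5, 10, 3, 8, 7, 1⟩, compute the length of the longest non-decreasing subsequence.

One longest non-decreasing subsequence is 5, 10 (positions 1,2), of length 2; no longer one exists.

2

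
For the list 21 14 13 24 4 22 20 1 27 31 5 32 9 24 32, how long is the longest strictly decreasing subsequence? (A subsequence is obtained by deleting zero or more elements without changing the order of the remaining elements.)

One longest decreasing subsequence is 21, 14, 13, 4, 1 (positions 1,2,3,5,8), of length 5; no longer one exists.

5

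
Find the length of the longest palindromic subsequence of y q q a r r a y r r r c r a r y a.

One longest palindromic subsequence is ararrrrara (positions 4,6,7,9,10,11,13,14,15,17); it reads the same forward and backward, and the interval DP gives dp[1][17] = 10.

10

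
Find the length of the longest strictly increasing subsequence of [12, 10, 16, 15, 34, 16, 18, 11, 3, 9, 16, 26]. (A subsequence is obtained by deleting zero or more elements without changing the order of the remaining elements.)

5

One longest increasing subsequence is 12, 15, 16, 18, 26 (positions 1,4,6,7,12), of length 5; no longer one exists.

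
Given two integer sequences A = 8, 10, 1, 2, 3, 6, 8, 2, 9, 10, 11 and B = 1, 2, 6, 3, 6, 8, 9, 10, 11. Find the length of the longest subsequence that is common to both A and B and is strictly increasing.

8

For each value that appears in both, track the longest common increasing run ending there.
The best achievable length is 8; one witness is 1, 2, 3, 6, 8, 9, 10, 11 (A-positions 3,4,5,6,7,9,10,11, B-positions 1,2,4,5,6,7,8,9).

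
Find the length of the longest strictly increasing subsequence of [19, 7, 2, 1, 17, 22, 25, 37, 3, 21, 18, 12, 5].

Let dp[i] be the longest increasing subsequence ending at position i. Then dp = [1, 1, 1, 1, 2, 3, 4, 5, 2, 3, 3, 3, 3].
The maximum is 5; one witness is 7, 17, 22, 25, 37 at positions 2,5,6,7,8.

5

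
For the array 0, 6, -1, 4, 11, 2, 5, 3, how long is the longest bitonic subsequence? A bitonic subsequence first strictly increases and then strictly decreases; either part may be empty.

5

One longest bitonic subsequence is 0, 6, 11, 5, 3 (positions 1,2,5,7,8): it rises to 11 then falls. Length 5 is optimal.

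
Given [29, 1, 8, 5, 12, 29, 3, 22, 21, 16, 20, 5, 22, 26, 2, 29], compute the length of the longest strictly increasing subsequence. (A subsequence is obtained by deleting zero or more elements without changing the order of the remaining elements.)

8

Scanning left to right, the best length ending at each element is: 29→1, 1→1, 8→2, 5→2, 12→3, 29→4, 3→2, 22→4, 21→4, 16→4, 20→5, 5→3, 22→6, 26→7, 2→2, 29→8.
So the longest increasing subsequence has length 8, e.g. 1, 8, 12, 16, 20, 22, 26, 29.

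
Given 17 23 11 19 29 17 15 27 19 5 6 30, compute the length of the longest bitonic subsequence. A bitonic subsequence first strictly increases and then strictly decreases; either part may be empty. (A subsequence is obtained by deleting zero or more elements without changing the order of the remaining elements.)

Let inc[i] be the LIS ending at i and dec[i] the longest strictly decreasing subsequence starting at i. inc = [1, 2, 1, 2, 3, 2, 2, 3, 3, 1, 2, 4], dec = [3, 5, 2, 4, 4, 3, 2, 3, 2, 1, 1, 1].
max_i inc[i]+dec[i]−1 = 6, with one witness 17, 23, 19, 17, 15, 6.

6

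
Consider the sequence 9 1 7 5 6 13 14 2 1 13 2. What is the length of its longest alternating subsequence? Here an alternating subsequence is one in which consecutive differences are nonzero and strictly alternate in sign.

8

Track the best alternating length ending on an up-step vs a down-step at each position: up/down = 1/1, 1/2, 3/2, 3/4, 5/4, 5/1, 5/1, 3/6, 1/6, 7/6, 7/8.
The maximum over both is 8; one such subsequence is 9, 1, 7, 5, 6, 2, 13, 2.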